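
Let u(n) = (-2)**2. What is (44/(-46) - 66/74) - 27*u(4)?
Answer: -93481/851 ≈ -109.85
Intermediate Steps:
u(n) = 4
(44/(-46) - 66/74) - 27*u(4) = (44/(-46) - 66/74) - 27*4 = (44*(-1/46) - 66*1/74) - 108 = (-22/23 - 33/37) - 108 = -1573/851 - 108 = -93481/851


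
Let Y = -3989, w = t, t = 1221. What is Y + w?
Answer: -2768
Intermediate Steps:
w = 1221
Y + w = -3989 + 1221 = -2768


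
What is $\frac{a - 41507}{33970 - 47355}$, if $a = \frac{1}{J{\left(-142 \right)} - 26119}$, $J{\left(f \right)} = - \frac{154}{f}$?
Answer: $\frac{15393883735}{4964153844} \approx 3.101$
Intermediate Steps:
$a = - \frac{71}{1854372}$ ($a = \frac{1}{- \frac{154}{-142} - 26119} = \frac{1}{\left(-154\right) \left(- \frac{1}{142}\right) - 26119} = \frac{1}{\frac{77}{71} - 26119} = \frac{1}{- \frac{1854372}{71}} = - \frac{71}{1854372} \approx -3.8288 \cdot 10^{-5}$)
$\frac{a - 41507}{33970 - 47355} = \frac{- \frac{71}{1854372} - 41507}{33970 - 47355} = - \frac{76969418675}{1854372 \left(-13385\right)} = \left(- \frac{76969418675}{1854372}\right) \left(- \frac{1}{13385}\right) = \frac{15393883735}{4964153844}$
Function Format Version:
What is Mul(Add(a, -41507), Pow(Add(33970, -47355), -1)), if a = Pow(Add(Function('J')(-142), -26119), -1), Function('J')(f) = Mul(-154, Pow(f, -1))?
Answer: Rational(15393883735, 4964153844) ≈ 3.1010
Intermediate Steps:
a = Rational(-71, 1854372) (a = Pow(Add(Mul(-154, Pow(-142, -1)), -26119), -1) = Pow(Add(Mul(-154, Rational(-1, 142)), -26119), -1) = Pow(Add(Rational(77, 71), -26119), -1) = Pow(Rational(-1854372, 71), -1) = Rational(-71, 1854372) ≈ -3.8288e-5)
Mul(Add(a, -41507), Pow(Add(33970, -47355), -1)) = Mul(Add(Rational(-71, 1854372), -41507), Pow(Add(33970, -47355), -1)) = Mul(Rational(-76969418675, 1854372), Pow(-13385, -1)) = Mul(Rational(-76969418675, 1854372), Rational(-1, 13385)) = Rational(15393883735, 4964153844)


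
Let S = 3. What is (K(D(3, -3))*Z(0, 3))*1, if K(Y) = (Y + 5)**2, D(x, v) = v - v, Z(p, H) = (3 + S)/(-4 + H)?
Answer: -150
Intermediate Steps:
Z(p, H) = 6/(-4 + H) (Z(p, H) = (3 + 3)/(-4 + H) = 6/(-4 + H))
D(x, v) = 0
K(Y) = (5 + Y)**2
(K(D(3, -3))*Z(0, 3))*1 = ((5 + 0)**2*(6/(-4 + 3)))*1 = (5**2*(6/(-1)))*1 = (25*(6*(-1)))*1 = (25*(-6))*1 = -150*1 = -150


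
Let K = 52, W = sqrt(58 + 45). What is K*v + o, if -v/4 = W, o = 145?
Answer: 145 - 208*sqrt(103) ≈ -1966.0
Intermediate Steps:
W = sqrt(103) ≈ 10.149
v = -4*sqrt(103) ≈ -40.596
K*v + o = 52*(-4*sqrt(103)) + 145 = -208*sqrt(103) + 145 = 145 - 208*sqrt(103)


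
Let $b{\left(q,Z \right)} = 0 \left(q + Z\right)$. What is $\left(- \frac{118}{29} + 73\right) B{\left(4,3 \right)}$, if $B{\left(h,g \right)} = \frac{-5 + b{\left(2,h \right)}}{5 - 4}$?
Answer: $- \frac{9995}{29} \approx -344.66$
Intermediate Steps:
$b{\left(q,Z \right)} = 0$ ($b{\left(q,Z \right)} = 0 \left(Z + q\right) = 0$)
$B{\left(h,g \right)} = -5$ ($B{\left(h,g \right)} = \frac{-5 + 0}{5 - 4} = - \frac{5}{1} = \left(-5\right) 1 = -5$)
$\left(- \frac{118}{29} + 73\right) B{\left(4,3 \right)} = \left(- \frac{118}{29} + 73\right) \left(-5\right) = \frac{1999}{29} \left(-5\right) = - \frac{9995}{29}$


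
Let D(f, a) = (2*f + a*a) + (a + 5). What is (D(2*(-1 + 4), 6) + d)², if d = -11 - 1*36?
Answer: 144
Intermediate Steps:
D(f, a) = 5 + a + a² + 2*f (D(f, a) = (2*f + a²) + (5 + a) = (a² + 2*f) + (5 + a) = 5 + a + a² + 2*f)
d = -47 (d = -11 - 36 = -47)
(D(2*(-1 + 4), 6) + d)² = ((5 + 6 + 6² + 2*(2*(-1 + 4))) - 47)² = ((5 + 6 + 36 + 2*(2*3)) - 47)² = ((5 + 6 + 36 + 2*6) - 47)² = ((5 + 6 + 36 + 12) - 47)² = (59 - 47)² = 12² = 144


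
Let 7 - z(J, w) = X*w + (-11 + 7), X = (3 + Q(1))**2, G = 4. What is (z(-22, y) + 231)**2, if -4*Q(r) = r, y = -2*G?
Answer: 366025/4 ≈ 91506.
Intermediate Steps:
y = -8 (y = -2*4 = -8)
Q(r) = -r/4
X = 121/16 (X = (3 - 1/4*1)**2 = (3 - 1/4)**2 = (11/4)**2 = 121/16 ≈ 7.5625)
z(J, w) = 11 - 121*w/16 (z(J, w) = 7 - (121*w/16 + (-11 + 7)) = 7 - (121*w/16 - 4) = 7 - (-4 + 121*w/16) = 7 + (4 - 121*w/16) = 11 - 121*w/16)
(z(-22, y) + 231)**2 = ((11 - 121/16*(-8)) + 231)**2 = ((11 + 121/2) + 231)**2 = (143/2 + 231)**2 = (605/2)**2 = 366025/4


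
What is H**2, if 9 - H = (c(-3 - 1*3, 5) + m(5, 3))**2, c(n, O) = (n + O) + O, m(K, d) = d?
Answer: 1600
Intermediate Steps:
c(n, O) = n + 2*O (c(n, O) = (O + n) + O = n + 2*O)
H = -40 (H = 9 - (((-3 - 1*3) + 2*5) + 3)**2 = 9 - (((-3 - 3) + 10) + 3)**2 = 9 - ((-6 + 10) + 3)**2 = 9 - (4 + 3)**2 = 9 - 1*7**2 = 9 - 1*49 = 9 - 49 = -40)
H**2 = (-40)**2 = 1600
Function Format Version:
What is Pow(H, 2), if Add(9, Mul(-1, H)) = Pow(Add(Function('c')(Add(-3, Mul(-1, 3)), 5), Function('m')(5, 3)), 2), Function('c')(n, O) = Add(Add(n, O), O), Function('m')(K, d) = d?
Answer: 1600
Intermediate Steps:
Function('c')(n, O) = Add(n, Mul(2, O)) (Function('c')(n, O) = Add(Add(O, n), O) = Add(n, Mul(2, O)))
H = -40 (H = Add(9, Mul(-1, Pow(Add(Add(Add(-3, Mul(-1, 3)), Mul(2, 5)), 3), 2))) = Add(9, Mul(-1, Pow(Add(Add(Add(-3, -3), 10), 3), 2))) = Add(9, Mul(-1, Pow(Add(Add(-6, 10), 3), 2))) = Add(9, Mul(-1, Pow(Add(4, 3), 2))) = Add(9, Mul(-1, Pow(7, 2))) = Add(9, Mul(-1, 49)) = Add(9, -49) = -40)
Pow(H, 2) = Pow(-40, 2) = 1600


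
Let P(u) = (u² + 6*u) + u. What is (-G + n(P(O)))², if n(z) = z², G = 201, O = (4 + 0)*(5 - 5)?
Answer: 40401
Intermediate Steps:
O = 0 (O = 4*0 = 0)
P(u) = u² + 7*u
(-G + n(P(O)))² = (-1*201 + (0*(7 + 0))²)² = (-201 + (0*7)²)² = (-201 + 0²)² = (-201 + 0)² = (-201)² = 40401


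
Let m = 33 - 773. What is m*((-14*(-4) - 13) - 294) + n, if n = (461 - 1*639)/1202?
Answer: 111629651/601 ≈ 1.8574e+5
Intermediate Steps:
m = -740
n = -89/601 (n = (461 - 639)*(1/1202) = -178*1/1202 = -89/601 ≈ -0.14809)
m*((-14*(-4) - 13) - 294) + n = -740*((-14*(-4) - 13) - 294) - 89/601 = -740*((56 - 13) - 294) - 89/601 = -740*(43 - 294) - 89/601 = -740*(-251) - 89/601 = 185740 - 89/601 = 111629651/601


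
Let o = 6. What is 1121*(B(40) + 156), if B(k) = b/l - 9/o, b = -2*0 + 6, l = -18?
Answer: 1036925/6 ≈ 1.7282e+5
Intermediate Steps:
b = 6 (b = 0 + 6 = 6)
B(k) = -11/6 (B(k) = 6/(-18) - 9/6 = 6*(-1/18) - 9*⅙ = -⅓ - 3/2 = -11/6)
1121*(B(40) + 156) = 1121*(-11/6 + 156) = 1121*(925/6) = 1036925/6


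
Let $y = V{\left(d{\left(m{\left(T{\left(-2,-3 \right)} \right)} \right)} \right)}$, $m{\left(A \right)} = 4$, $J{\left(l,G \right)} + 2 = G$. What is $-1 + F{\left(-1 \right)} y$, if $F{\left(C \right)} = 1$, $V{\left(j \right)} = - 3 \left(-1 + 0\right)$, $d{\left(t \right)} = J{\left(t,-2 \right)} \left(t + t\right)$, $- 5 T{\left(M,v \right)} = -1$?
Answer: $2$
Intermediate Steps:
$J{\left(l,G \right)} = -2 + G$
$T{\left(M,v \right)} = \frac{1}{5}$ ($T{\left(M,v \right)} = \left(- \frac{1}{5}\right) \left(-1\right) = \frac{1}{5}$)
$d{\left(t \right)} = - 8 t$ ($d{\left(t \right)} = \left(-2 - 2\right) \left(t + t\right) = - 4 \cdot 2 t = - 8 t$)
$V{\left(j \right)} = 3$ ($V{\left(j \right)} = \left(-3\right) \left(-1\right) = 3$)
$y = 3$
$-1 + F{\left(-1 \right)} y = -1 + 1 \cdot 3 = -1 + 3 = 2$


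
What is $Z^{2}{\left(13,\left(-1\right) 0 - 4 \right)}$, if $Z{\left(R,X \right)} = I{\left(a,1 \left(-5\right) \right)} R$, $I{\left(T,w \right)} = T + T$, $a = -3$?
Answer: $6084$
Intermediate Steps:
$I{\left(T,w \right)} = 2 T$
$Z{\left(R,X \right)} = - 6 R$ ($Z{\left(R,X \right)} = 2 \left(-3\right) R = - 6 R$)
$Z^{2}{\left(13,\left(-1\right) 0 - 4 \right)} = \left(\left(-6\right) 13\right)^{2} = \left(-78\right)^{2} = 6084$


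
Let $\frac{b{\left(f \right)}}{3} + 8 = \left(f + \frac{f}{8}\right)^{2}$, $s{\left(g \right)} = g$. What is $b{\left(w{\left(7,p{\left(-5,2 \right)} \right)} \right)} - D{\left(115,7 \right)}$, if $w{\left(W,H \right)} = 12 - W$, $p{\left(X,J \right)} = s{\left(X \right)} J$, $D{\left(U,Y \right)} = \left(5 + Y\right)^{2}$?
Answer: $- \frac{4677}{64} \approx -73.078$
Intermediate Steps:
$p{\left(X,J \right)} = J X$ ($p{\left(X,J \right)} = X J = J X$)
$b{\left(f \right)} = -24 + \frac{243 f^{2}}{64}$ ($b{\left(f \right)} = -24 + 3 \left(f + \frac{f}{8}\right)^{2} = -24 + 3 \left(\frac{9 f}{8}\right)^{2} = -24 + 3 \frac{81 f^{2}}{64} = -24 + \frac{243 f^{2}}{64}$)
$b{\left(w{\left(7,p{\left(-5,2 \right)} \right)} \right)} - D{\left(115,7 \right)} = \left(-24 + \frac{243 \left(12 - 7\right)^{2}}{64}\right) - \left(5 + 7\right)^{2} = \left(-24 + \frac{243 \left(12 - 7\right)^{2}}{64}\right) - 12^{2} = \left(-24 + \frac{243 \cdot 5^{2}}{64}\right) - 144 = \left(-24 + \frac{243}{64} \cdot 25\right) - 144 = \left(-24 + \frac{6075}{64}\right) - 144 = \frac{4539}{64} - 144 = - \frac{4677}{64}$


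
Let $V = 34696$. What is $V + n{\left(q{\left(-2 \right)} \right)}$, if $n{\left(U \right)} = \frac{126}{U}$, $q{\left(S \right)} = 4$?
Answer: $\frac{69455}{2} \approx 34728.0$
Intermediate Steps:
$V + n{\left(q{\left(-2 \right)} \right)} = 34696 + \frac{126}{4} = 34696 + 126 \cdot \frac{1}{4} = 34696 + \frac{63}{2} = \frac{69455}{2}$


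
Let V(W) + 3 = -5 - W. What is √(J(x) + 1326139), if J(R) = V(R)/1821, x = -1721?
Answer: 4*√30538433438/607 ≈ 1151.6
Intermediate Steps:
V(W) = -8 - W (V(W) = -3 + (-5 - W) = -8 - W)
J(R) = -8/1821 - R/1821 (J(R) = (-8 - R)/1821 = (-8 - R)*(1/1821) = -8/1821 - R/1821)
√(J(x) + 1326139) = √((-8/1821 - 1/1821*(-1721)) + 1326139) = √((-8/1821 + 1721/1821) + 1326139) = √(571/607 + 1326139) = √(804966944/607) = 4*√30538433438/607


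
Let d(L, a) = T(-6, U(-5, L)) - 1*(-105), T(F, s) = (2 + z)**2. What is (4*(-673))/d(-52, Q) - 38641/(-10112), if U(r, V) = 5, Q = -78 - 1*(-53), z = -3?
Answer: -11562779/535936 ≈ -21.575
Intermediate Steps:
Q = -25 (Q = -78 + 53 = -25)
T(F, s) = 1 (T(F, s) = (2 - 3)**2 = (-1)**2 = 1)
d(L, a) = 106 (d(L, a) = 1 - 1*(-105) = 1 + 105 = 106)
(4*(-673))/d(-52, Q) - 38641/(-10112) = (4*(-673))/106 - 38641/(-10112) = -2692*1/106 - 38641*(-1/10112) = -1346/53 + 38641/10112 = -11562779/535936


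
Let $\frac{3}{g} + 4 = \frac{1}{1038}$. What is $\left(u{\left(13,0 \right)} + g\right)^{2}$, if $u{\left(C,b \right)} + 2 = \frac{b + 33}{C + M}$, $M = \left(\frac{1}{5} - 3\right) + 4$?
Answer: $\frac{15780635641}{86860467841} \approx 0.18168$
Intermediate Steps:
$M = \frac{6}{5}$ ($M = \left(\frac{1}{5} - 3\right) + 4 = - \frac{14}{5} + 4 = \frac{6}{5} \approx 1.2$)
$u{\left(C,b \right)} = -2 + \frac{33 + b}{\frac{6}{5} + C}$ ($u{\left(C,b \right)} = -2 + \frac{b + 33}{C + \frac{6}{5}} = -2 + \frac{33 + b}{\frac{6}{5} + C}$)
$g = - \frac{3114}{4151}$ ($g = \frac{3}{-4 + \frac{1}{1038}} = \frac{3}{- \frac{4151}{1038}} = 3 \left(- \frac{1038}{4151}\right) = - \frac{3114}{4151} \approx -0.75018$)
$\left(u{\left(13,0 \right)} + g\right)^{2} = \left(\frac{153 - 130 + 5 \cdot 0}{6 + 5 \cdot 13} - \frac{3114}{4151}\right)^{2} = \left(\frac{153 - 130 + 0}{6 + 65} - \frac{3114}{4151}\right)^{2} = \left(\frac{1}{71} \cdot 23 - \frac{3114}{4151}\right)^{2} = \left(\frac{23}{71} - \frac{3114}{4151}\right)^{2} = \left(- \frac{125621}{294721}\right)^{2} = \frac{15780635641}{86860467841}$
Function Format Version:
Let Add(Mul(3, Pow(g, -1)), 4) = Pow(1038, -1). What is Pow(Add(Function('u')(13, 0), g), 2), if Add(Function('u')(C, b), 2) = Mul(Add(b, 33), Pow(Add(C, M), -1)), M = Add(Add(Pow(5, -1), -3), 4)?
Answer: Rational(15780635641, 86860467841) ≈ 0.18168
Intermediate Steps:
M = Rational(6, 5) (M = Add(Add(Rational(1, 5), -3), 4) = Add(Rational(-14, 5), 4) = Rational(6, 5) ≈ 1.2000)
Function('u')(C, b) = Add(-2, Mul(Pow(Add(Rational(6, 5), C), -1), Add(33, b))) (Function('u')(C, b) = Add(-2, Mul(Add(b, 33), Pow(Add(C, Rational(6, 5)), -1))) = Add(-2, Mul(Add(33, b), Pow(Add(Rational(6, 5), C), -1))) = Add(-2, Mul(Pow(Add(Rational(6, 5), C), -1), Add(33, b))))
g = Rational(-3114, 4151) (g = Mul(3, Pow(Add(-4, Pow(1038, -1)), -1)) = Mul(3, Pow(Add(-4, Rational(1, 1038)), -1)) = Mul(3, Pow(Rational(-4151, 1038), -1)) = Mul(3, Rational(-1038, 4151)) = Rational(-3114, 4151) ≈ -0.75018)
Pow(Add(Function('u')(13, 0), g), 2) = Pow(Add(Mul(Pow(Add(6, Mul(5, 13)), -1), Add(153, Mul(-10, 13), Mul(5, 0))), Rational(-3114, 4151)), 2) = Pow(Add(Mul(Pow(Add(6, 65), -1), Add(153, -130, 0)), Rational(-3114, 4151)), 2) = Pow(Add(Mul(Pow(71, -1), 23), Rational(-3114, 4151)), 2) = Pow(Add(Mul(Rational(1, 71), 23), Rational(-3114, 4151)), 2) = Pow(Add(Rational(23, 71), Rational(-3114, 4151)), 2) = Pow(Rational(-125621, 294721), 2) = Rational(15780635641, 86860467841)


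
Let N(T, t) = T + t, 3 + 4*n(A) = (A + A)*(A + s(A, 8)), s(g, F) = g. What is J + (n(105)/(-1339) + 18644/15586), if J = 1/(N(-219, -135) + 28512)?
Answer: -318096384629/45203670564 ≈ -7.0370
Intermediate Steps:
n(A) = -3/4 + A**2 (n(A) = -3/4 + ((A + A)*(A + A))/4 = -3/4 + ((2*A)*(2*A))/4 = -3/4 + (4*A**2)/4 = -3/4 + A**2)
J = 1/28158 (J = 1/((-219 - 135) + 28512) = 1/(-354 + 28512) = 1/28158 ≈ 3.5514e-5)
J + (n(105)/(-1339) + 18644/15586) = 1/28158 + ((-3/4 + 105**2)/(-1339) + 18644/15586) = 1/28158 + ((-3/4 + 11025)*(-1/1339) + 18644*(1/15586)) = 1/28158 + ((44097/4)*(-1/1339) + 9322/7793) = 1/28158 + (-44097/5356 + 9322/7793) = 1/28158 - 293719289/41739308 = -318096384629/45203670564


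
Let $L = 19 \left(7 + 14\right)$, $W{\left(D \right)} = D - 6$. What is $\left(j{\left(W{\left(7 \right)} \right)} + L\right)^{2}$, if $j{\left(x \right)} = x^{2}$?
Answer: $160000$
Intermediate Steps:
$W{\left(D \right)} = -6 + D$
$L = 399$ ($L = 19 \cdot 21 = 399$)
$\left(j{\left(W{\left(7 \right)} \right)} + L\right)^{2} = \left(\left(-6 + 7\right)^{2} + 399\right)^{2} = \left(1^{2} + 399\right)^{2} = \left(1 + 399\right)^{2} = 400^{2} = 160000$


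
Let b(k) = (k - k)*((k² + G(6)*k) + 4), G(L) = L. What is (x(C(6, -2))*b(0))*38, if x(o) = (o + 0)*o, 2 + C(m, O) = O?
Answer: 0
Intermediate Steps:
C(m, O) = -2 + O
x(o) = o² (x(o) = o*o = o²)
b(k) = 0 (b(k) = (k - k)*((k² + 6*k) + 4) = 0*(4 + k² + 6*k) = 0)
(x(C(6, -2))*b(0))*38 = ((-2 - 2)²*0)*38 = ((-4)²*0)*38 = (16*0)*38 = 0*38 = 0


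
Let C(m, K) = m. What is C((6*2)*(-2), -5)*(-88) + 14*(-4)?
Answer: 2056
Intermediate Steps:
C((6*2)*(-2), -5)*(-88) + 14*(-4) = ((6*2)*(-2))*(-88) + 14*(-4) = (12*(-2))*(-88) - 56 = -24*(-88) - 56 = 2112 - 56 = 2056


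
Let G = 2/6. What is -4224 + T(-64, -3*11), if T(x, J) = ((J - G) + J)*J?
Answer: -2035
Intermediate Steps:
G = ⅓ (G = 2*(⅙) = ⅓ ≈ 0.33333)
T(x, J) = J*(-⅓ + 2*J) (T(x, J) = ((J - 1*⅓) + J)*J = ((J - ⅓) + J)*J = ((-⅓ + J) + J)*J = (-⅓ + 2*J)*J = J*(-⅓ + 2*J))
-4224 + T(-64, -3*11) = -4224 + (-3*11)*(-1 + 6*(-3*11))/3 = -4224 + (⅓)*(-33)*(-1 + 6*(-33)) = -4224 + (⅓)*(-33)*(-1 - 198) = -4224 + (⅓)*(-33)*(-199) = -4224 + 2189 = -2035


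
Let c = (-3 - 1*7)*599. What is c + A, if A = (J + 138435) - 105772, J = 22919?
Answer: 49592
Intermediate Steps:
c = -5990 (c = (-3 - 7)*599 = -10*599 = -5990)
A = 55582 (A = (22919 + 138435) - 105772 = 161354 - 105772 = 55582)
c + A = -5990 + 55582 = 49592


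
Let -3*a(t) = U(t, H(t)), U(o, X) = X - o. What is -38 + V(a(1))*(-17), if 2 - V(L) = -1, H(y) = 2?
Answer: -89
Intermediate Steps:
a(t) = -⅔ + t/3 (a(t) = -(2 - t)/3 = -⅔ + t/3)
V(L) = 3 (V(L) = 2 - 1*(-1) = 2 + 1 = 3)
-38 + V(a(1))*(-17) = -38 + 3*(-17) = -38 - 51 = -89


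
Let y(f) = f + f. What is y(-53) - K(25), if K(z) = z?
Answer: -131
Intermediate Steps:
y(f) = 2*f
y(-53) - K(25) = 2*(-53) - 1*25 = -106 - 25 = -131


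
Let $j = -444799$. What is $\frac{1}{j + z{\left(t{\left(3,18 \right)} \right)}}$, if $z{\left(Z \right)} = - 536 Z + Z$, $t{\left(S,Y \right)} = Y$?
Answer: $- \frac{1}{454429} \approx -2.2006 \cdot 10^{-6}$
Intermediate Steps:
$z{\left(Z \right)} = - 535 Z$
$\frac{1}{j + z{\left(t{\left(3,18 \right)} \right)}} = \frac{1}{-444799 - 9630} = \frac{1}{-454429} = - \frac{1}{454429}$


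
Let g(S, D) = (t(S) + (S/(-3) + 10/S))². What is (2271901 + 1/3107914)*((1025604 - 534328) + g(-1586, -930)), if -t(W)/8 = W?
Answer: 7000200005137512602214671615/17589677498874 ≈ 3.9797e+14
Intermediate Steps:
t(W) = -8*W
g(S, D) = (10/S - 25*S/3)² (g(S, D) = (-8*S + (S/(-3) + 10/S))² = (-8*S + (S*(-⅓) + 10/S))² = (-8*S + (-S/3 + 10/S))² = (-8*S + (10/S - S/3))² = (10/S - 25*S/3)²)
(2271901 + 1/3107914)*((1025604 - 534328) + g(-1586, -930)) = (2271901 + 1/3107914)*((1025604 - 534328) + (25/9)*(6 - 5*(-1586)²)²/(-1586)²) = (2271901 + 1/3107914)*(491276 + (25/9)*(1/2515396)*(6 - 5*2515396)²) = 7060872924515*(491276 + (25/9)*(1/2515396)*(6 - 12576980)²)/3107914 = 7060872924515*(491276 + (25/9)*(1/2515396)*(-12576974)²)/3107914 = 7060872924515*(491276 + (25/9)*(1/2515396)*158180274996676)/3107914 = 7060872924515*(491276 + 988626718729225/5659641)/3107914 = (7060872924515/3107914)*(991407164521141/5659641) = 7000200005137512602214671615/17589677498874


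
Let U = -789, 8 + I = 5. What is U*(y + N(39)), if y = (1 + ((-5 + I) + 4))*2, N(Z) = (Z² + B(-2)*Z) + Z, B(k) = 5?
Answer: -1379961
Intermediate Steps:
I = -3 (I = -8 + 5 = -3)
N(Z) = Z² + 6*Z (N(Z) = (Z² + 5*Z) + Z = Z² + 6*Z)
y = -6 (y = (1 + ((-5 - 3) + 4))*2 = (1 + (-8 + 4))*2 = (1 - 4)*2 = -3*2 = -6)
U*(y + N(39)) = -789*(-6 + 39*(6 + 39)) = -789*(-6 + 39*45) = -789*(-6 + 1755) = -789*1749 = -1379961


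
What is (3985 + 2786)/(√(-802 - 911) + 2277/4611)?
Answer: 2632977831/1349104726 - 5331866833*I*√1713/1349104726 ≈ 1.9516 - 163.57*I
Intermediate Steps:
(3985 + 2786)/(√(-802 - 911) + 2277/4611) = 6771/(√(-1713) + 2277*(1/4611)) = 6771/(I*√1713 + 759/1537) = 6771/(759/1537 + I*√1713)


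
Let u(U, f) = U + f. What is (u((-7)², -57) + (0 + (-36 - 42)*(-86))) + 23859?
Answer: 30559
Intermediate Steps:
(u((-7)², -57) + (0 + (-36 - 42)*(-86))) + 23859 = (((-7)² - 57) + (0 + (-36 - 42)*(-86))) + 23859 = ((49 - 57) + (0 - 78*(-86))) + 23859 = (-8 + (0 + 6708)) + 23859 = (-8 + 6708) + 23859 = 6700 + 23859 = 30559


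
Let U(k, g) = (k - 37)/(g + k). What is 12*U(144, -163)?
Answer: -1284/19 ≈ -67.579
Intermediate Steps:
U(k, g) = (-37 + k)/(g + k)
12*U(144, -163) = 12*((-37 + 144)/(-163 + 144)) = 12*(107/(-19)) = 12*(-1/19*107) = 12*(-107/19) = -1284/19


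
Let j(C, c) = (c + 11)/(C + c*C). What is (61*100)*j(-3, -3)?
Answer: 24400/3 ≈ 8133.3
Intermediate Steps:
j(C, c) = (11 + c)/(C + C*c)
(61*100)*j(-3, -3) = (61*100)*((11 - 3)/((-3)*(1 - 3))) = 6100*(-1/3*8/(-2)) = 6100*(-1/3*(-1/2)*8) = 6100*(4/3) = 24400/3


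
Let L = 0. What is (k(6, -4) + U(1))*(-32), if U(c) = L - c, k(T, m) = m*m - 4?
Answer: -352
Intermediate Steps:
k(T, m) = -4 + m² (k(T, m) = m² - 4 = -4 + m²)
U(c) = -c (U(c) = 0 - c = -c)
(k(6, -4) + U(1))*(-32) = ((-4 + (-4)²) - 1*1)*(-32) = ((-4 + 16) - 1)*(-32) = (12 - 1)*(-32) = 11*(-32) = -352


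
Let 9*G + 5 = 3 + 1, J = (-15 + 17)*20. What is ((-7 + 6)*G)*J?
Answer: 40/9 ≈ 4.4444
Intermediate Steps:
J = 40 (J = 2*20 = 40)
G = -⅑ (G = -5/9 + (3 + 1)/9 = -5/9 + (⅑)*4 = -5/9 + 4/9 = -⅑ ≈ -0.11111)
((-7 + 6)*G)*J = ((-7 + 6)*(-⅑))*40 = -1*(-⅑)*40 = (⅑)*40 = 40/9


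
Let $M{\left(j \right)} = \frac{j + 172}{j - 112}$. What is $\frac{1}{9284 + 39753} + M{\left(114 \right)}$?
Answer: $\frac{7012292}{49037} \approx 143.0$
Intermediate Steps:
$M{\left(j \right)} = \frac{172 + j}{-112 + j}$
$\frac{1}{9284 + 39753} + M{\left(114 \right)} = \frac{1}{9284 + 39753} + \frac{172 + 114}{-112 + 114} = \frac{1}{49037} + \frac{1}{2} \cdot 286 = \frac{1}{49037} + 143 = \frac{7012292}{49037}$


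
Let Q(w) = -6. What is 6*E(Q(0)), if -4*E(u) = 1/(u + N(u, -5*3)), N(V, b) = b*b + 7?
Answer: -3/452 ≈ -0.0066372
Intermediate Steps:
N(V, b) = 7 + b² (N(V, b) = b² + 7 = 7 + b²)
E(u) = -1/(4*(232 + u)) (E(u) = -1/(4*(u + (7 + (-5*3)²))) = -1/(4*(u + (7 + (-15)²))) = -1/(4*(u + (7 + 225))) = -1/(4*(u + 232)) = -1/(4*(232 + u)))
6*E(Q(0)) = 6*(-1/(928 + 4*(-6))) = 6*(-1/(928 - 24)) = 6*(-1/904) = -3/452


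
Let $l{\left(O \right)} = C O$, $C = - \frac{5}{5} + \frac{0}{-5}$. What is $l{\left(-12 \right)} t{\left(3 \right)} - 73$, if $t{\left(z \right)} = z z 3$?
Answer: $251$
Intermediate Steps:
$C = -1$ ($C = \left(-5\right) \frac{1}{5} + 0 \left(- \frac{1}{5}\right) = -1 + 0 = -1$)
$l{\left(O \right)} = - O$
$t{\left(z \right)} = 3 z^{2}$ ($t{\left(z \right)} = z^{2} \cdot 3 = 3 z^{2}$)
$l{\left(-12 \right)} t{\left(3 \right)} - 73 = \left(-1\right) \left(-12\right) 3 \cdot 3^{2} - 73 = 12 \cdot 3 \cdot 9 - 73 = 12 \cdot 27 - 73 = 324 - 73 = 251$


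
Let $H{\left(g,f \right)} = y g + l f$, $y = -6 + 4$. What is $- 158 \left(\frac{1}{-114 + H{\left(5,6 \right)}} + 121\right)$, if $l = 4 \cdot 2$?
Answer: $- \frac{726405}{38} \approx -19116.0$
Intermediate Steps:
$y = -2$
$l = 8$
$H{\left(g,f \right)} = - 2 g + 8 f$
$- 158 \left(\frac{1}{-114 + H{\left(5,6 \right)}} + 121\right) = - 158 \left(\frac{1}{-114 + \left(\left(-2\right) 5 + 8 \cdot 6\right)} + 121\right) = - 158 \left(\frac{1}{-114 + \left(-10 + 48\right)} + 121\right) = - 158 \left(\frac{1}{-114 + 38} + 121\right) = - 158 \left(\frac{1}{-76} + 121\right) = - 158 \left(- \frac{1}{76} + 121\right) = \left(-158\right) \frac{9195}{76} = - \frac{726405}{38}$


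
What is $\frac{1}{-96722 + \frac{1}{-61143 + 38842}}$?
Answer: $- \frac{22301}{2156997323} \approx -1.0339 \cdot 10^{-5}$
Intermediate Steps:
$\frac{1}{-96722 + \frac{1}{-61143 + 38842}} = \frac{1}{-96722 + \frac{1}{-22301}} = \frac{1}{-96722 - \frac{1}{22301}} = \frac{1}{- \frac{2156997323}{22301}} = - \frac{22301}{2156997323}$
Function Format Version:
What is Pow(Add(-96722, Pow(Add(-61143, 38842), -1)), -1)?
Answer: Rational(-22301, 2156997323) ≈ -1.0339e-5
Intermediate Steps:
Pow(Add(-96722, Pow(Add(-61143, 38842), -1)), -1) = Pow(Add(-96722, Pow(-22301, -1)), -1) = Pow(Add(-96722, Rational(-1, 22301)), -1) = Pow(Rational(-2156997323, 22301), -1) = Rational(-22301, 2156997323)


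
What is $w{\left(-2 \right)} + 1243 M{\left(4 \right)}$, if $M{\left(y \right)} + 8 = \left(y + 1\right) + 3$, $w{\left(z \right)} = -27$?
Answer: $-27$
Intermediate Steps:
$M{\left(y \right)} = -4 + y$ ($M{\left(y \right)} = -8 + \left(\left(y + 1\right) + 3\right) = -8 + \left(\left(1 + y\right) + 3\right) = -8 + \left(4 + y\right) = -4 + y$)
$w{\left(-2 \right)} + 1243 M{\left(4 \right)} = -27 + 1243 \left(-4 + 4\right) = -27 + 1243 \cdot 0 = -27 + 0 = -27$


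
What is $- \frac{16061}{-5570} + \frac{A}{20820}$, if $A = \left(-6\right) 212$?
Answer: $\frac{5455083}{1932790} \approx 2.8224$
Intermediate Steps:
$A = -1272$
$- \frac{16061}{-5570} + \frac{A}{20820} = - \frac{16061}{-5570} - \frac{1272}{20820} = \left(-16061\right) \left(- \frac{1}{5570}\right) - \frac{106}{1735} = \frac{16061}{5570} - \frac{106}{1735} = \frac{5455083}{1932790}$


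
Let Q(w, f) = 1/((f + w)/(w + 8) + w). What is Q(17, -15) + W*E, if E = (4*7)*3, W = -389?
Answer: -13952627/427 ≈ -32676.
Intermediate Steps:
Q(w, f) = 1/(w + (f + w)/(8 + w)) (Q(w, f) = 1/((f + w)/(8 + w) + w) = 1/(w + (f + w)/(8 + w)))
E = 84 (E = 28*3 = 84)
Q(17, -15) + W*E = (8 + 17)/(-15 + 17² + 9*17) - 389*84 = 25/(-15 + 289 + 153) - 32676 = 25/427 - 32676 = -13952627/427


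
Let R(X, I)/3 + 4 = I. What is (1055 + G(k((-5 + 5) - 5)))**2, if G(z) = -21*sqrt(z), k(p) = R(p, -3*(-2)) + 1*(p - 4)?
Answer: 1111702 - 44310*I*sqrt(3) ≈ 1.1117e+6 - 76747.0*I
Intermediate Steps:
R(X, I) = -12 + 3*I
k(p) = 2 + p (k(p) = (-12 + 3*(-3*(-2))) + 1*(p - 4) = (-12 + 3*6) + 1*(-4 + p) = (-12 + 18) + (-4 + p) = 6 + (-4 + p) = 2 + p)
(1055 + G(k((-5 + 5) - 5)))**2 = (1055 - 21*sqrt(2 + ((-5 + 5) - 5)))**2 = (1055 - 21*sqrt(2 + (0 - 5)))**2 = (1055 - 21*sqrt(2 - 5))**2 = (1055 - 21*I*sqrt(3))**2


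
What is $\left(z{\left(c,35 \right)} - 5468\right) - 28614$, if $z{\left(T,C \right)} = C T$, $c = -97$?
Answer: $-37477$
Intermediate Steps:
$\left(z{\left(c,35 \right)} - 5468\right) - 28614 = \left(35 \left(-97\right) - 5468\right) - 28614 = \left(-3395 - 5468\right) - 28614 = -8863 - 28614 = -37477$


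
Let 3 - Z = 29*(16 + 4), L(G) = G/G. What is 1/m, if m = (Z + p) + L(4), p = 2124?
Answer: 1/1548 ≈ 0.00064600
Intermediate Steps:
L(G) = 1
Z = -577 (Z = 3 - 29*(16 + 4) = 3 - 29*20 = 3 - 1*580 = 3 - 580 = -577)
m = 1548 (m = (-577 + 2124) + 1 = 1547 + 1 = 1548)
1/m = 1/1548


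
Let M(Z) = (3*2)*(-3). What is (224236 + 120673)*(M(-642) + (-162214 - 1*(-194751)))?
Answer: 11216095771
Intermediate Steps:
M(Z) = -18 (M(Z) = 6*(-3) = -18)
(224236 + 120673)*(M(-642) + (-162214 - 1*(-194751))) = (224236 + 120673)*(-18 + (-162214 - 1*(-194751))) = 344909*(-18 + (-162214 + 194751)) = 344909*(-18 + 32537) = 344909*32519 = 11216095771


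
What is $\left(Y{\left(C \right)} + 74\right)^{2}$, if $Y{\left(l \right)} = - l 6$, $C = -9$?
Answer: $16384$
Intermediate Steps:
$Y{\left(l \right)} = - 6 l$
$\left(Y{\left(C \right)} + 74\right)^{2} = \left(\left(-6\right) \left(-9\right) + 74\right)^{2} = \left(54 + 74\right)^{2} = 128^{2} = 16384$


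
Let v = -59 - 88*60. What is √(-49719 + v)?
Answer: I*√55058 ≈ 234.64*I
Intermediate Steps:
v = -5339 (v = -59 - 5280 = -5339)
√(-49719 + v) = √(-49719 - 5339) = √(-55058) = I*√55058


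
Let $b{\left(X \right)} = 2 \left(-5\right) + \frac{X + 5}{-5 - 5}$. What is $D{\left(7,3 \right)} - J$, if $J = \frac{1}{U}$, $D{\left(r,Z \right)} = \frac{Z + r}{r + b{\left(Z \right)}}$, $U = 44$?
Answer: $- \frac{2219}{836} \approx -2.6543$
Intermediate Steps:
$b{\left(X \right)} = - \frac{21}{2} - \frac{X}{10}$ ($b{\left(X \right)} = -10 + \frac{5 + X}{-10} = -10 + \left(5 + X\right) \left(- \frac{1}{10}\right) = -10 - \left(\frac{1}{2} + \frac{X}{10}\right) = - \frac{21}{2} - \frac{X}{10}$)
$D{\left(r,Z \right)} = \frac{Z + r}{- \frac{21}{2} + r - \frac{Z}{10}}$ ($D{\left(r,Z \right)} = \frac{Z + r}{r - \left(\frac{21}{2} + \frac{Z}{10}\right)} = \frac{Z + r}{- \frac{21}{2} + r - \frac{Z}{10}}$)
$J = \frac{1}{44} \approx 0.022727$
$D{\left(7,3 \right)} - J = \frac{10 \left(3 + 7\right)}{-105 - 3 + 10 \cdot 7} - \frac{1}{44} = 10 \frac{1}{-105 - 3 + 70} \cdot 10 - \frac{1}{44} = 10 \frac{1}{-38} \cdot 10 - \frac{1}{44} = 10 \left(- \frac{1}{38}\right) 10 - \frac{1}{44} = - \frac{50}{19} - \frac{1}{44} = - \frac{2219}{836}$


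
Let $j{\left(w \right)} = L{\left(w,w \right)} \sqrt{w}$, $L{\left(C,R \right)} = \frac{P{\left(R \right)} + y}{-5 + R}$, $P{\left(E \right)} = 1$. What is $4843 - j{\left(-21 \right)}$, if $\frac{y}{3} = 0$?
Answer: $4843 + \frac{i \sqrt{21}}{26} \approx 4843.0 + 0.17625 i$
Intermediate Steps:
$y = 0$ ($y = 3 \cdot 0 = 0$)
$L{\left(C,R \right)} = \frac{1}{-5 + R}$ ($L{\left(C,R \right)} = \frac{1 + 0}{-5 + R} = 1 \frac{1}{-5 + R} = \frac{1}{-5 + R}$)
$j{\left(w \right)} = \frac{\sqrt{w}}{-5 + w}$
$4843 - j{\left(-21 \right)} = 4843 - \frac{\sqrt{-21}}{-5 - 21} = 4843 - \frac{i \sqrt{21}}{-26} = 4843 - i \sqrt{21} \left(- \frac{1}{26}\right) = 4843 - - \frac{i \sqrt{21}}{26} = 4843 + \frac{i \sqrt{21}}{26}$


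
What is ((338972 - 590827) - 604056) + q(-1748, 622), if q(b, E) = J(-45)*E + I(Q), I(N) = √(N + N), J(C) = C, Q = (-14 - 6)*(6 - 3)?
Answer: -883901 + 2*I*√30 ≈ -8.839e+5 + 10.954*I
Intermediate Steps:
Q = -60 (Q = -20*3 = -60)
I(N) = √2*√N (I(N) = √(2*N) = √2*√N)
q(b, E) = -45*E + 2*I*√30 (q(b, E) = -45*E + √2*√(-60) = -45*E + √2*(2*I*√15) = -45*E + 2*I*√30)
((338972 - 590827) - 604056) + q(-1748, 622) = ((338972 - 590827) - 604056) + (-45*622 + 2*I*√30) = (-251855 - 604056) + (-27990 + 2*I*√30) = -855911 + (-27990 + 2*I*√30) = -883901 + 2*I*√30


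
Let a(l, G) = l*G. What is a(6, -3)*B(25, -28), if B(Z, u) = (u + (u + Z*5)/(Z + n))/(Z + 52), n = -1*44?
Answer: 11322/1463 ≈ 7.7389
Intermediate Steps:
n = -44
a(l, G) = G*l
B(Z, u) = (u + (u + 5*Z)/(-44 + Z))/(52 + Z) (B(Z, u) = (u + (u + Z*5)/(Z - 44))/(Z + 52) = (u + (u + 5*Z)/(-44 + Z))/(52 + Z))
a(6, -3)*B(25, -28) = (-3*6)*((-43*(-28) + 5*25 + 25*(-28))/(-2288 + 25² + 8*25)) = -18*(1204 + 125 - 700)/(-2288 + 625 + 200) = -18*629/(-1463) = -(-18)*629/1463 = -18*(-629/1463) = 11322/1463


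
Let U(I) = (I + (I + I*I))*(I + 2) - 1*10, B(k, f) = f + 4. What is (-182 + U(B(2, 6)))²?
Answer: 1557504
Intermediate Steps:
B(k, f) = 4 + f
U(I) = -10 + (2 + I)*(I² + 2*I) (U(I) = (I + (I + I²))*(2 + I) - 10 = (I² + 2*I)*(2 + I) - 10 = (2 + I)*(I² + 2*I) - 10 = -10 + (2 + I)*(I² + 2*I))
(-182 + U(B(2, 6)))² = (-182 + (-10 + (4 + 6)³ + 4*(4 + 6) + 4*(4 + 6)²))² = (-182 + (-10 + 10³ + 4*10 + 4*10²))² = (-182 + (-10 + 1000 + 40 + 4*100))² = (-182 + (-10 + 1000 + 40 + 400))² = (-182 + 1430)² = 1248² = 1557504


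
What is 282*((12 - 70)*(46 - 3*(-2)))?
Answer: -850512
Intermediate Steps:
282*((12 - 70)*(46 - 3*(-2))) = 282*(-58*(46 + 6)) = 282*(-58*52) = 282*(-3016) = -850512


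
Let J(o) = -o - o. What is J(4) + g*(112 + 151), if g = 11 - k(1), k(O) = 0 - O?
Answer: 3148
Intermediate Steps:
k(O) = -O
J(o) = -2*o
g = 12 (g = 11 - (-1) = 11 - 1*(-1) = 11 + 1 = 12)
J(4) + g*(112 + 151) = -2*4 + 12*(112 + 151) = -8 + 12*263 = -8 + 3156 = 3148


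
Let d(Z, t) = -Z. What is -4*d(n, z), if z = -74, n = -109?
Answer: -436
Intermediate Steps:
-4*d(n, z) = -(-4)*(-109) = -4*109 = -436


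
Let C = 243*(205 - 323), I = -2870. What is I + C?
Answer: -31544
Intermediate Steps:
C = -28674 (C = 243*(-118) = -28674)
I + C = -2870 - 28674 = -31544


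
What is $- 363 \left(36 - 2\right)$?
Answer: $-12342$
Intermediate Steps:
$- 363 \left(36 - 2\right) = \left(-363\right) 34 = -12342$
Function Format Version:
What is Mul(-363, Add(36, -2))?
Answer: -12342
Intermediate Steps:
Mul(-363, Add(36, -2)) = Mul(-363, 34) = -12342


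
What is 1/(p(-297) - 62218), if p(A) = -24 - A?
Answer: -1/61945 ≈ -1.6143e-5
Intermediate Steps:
1/(p(-297) - 62218) = 1/((-24 - 1*(-297)) - 62218) = 1/((-24 + 297) - 62218) = 1/(273 - 62218) = 1/(-61945) = -1/61945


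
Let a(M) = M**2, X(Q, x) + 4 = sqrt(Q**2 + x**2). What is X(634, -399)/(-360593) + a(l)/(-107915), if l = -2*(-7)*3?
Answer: -635654392/38913393595 - sqrt(561157)/360593 ≈ -0.018413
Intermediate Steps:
l = 42 (l = 14*3 = 42)
X(Q, x) = -4 + sqrt(Q**2 + x**2)
X(634, -399)/(-360593) + a(l)/(-107915) = (-4 + sqrt(634**2 + (-399)**2))/(-360593) + 42**2/(-107915) = (-4 + sqrt(401956 + 159201))*(-1/360593) + 1764*(-1/107915) = (-4 + sqrt(561157))*(-1/360593) - 1764/107915 = (4/360593 - sqrt(561157)/360593) - 1764/107915 = -635654392/38913393595 - sqrt(561157)/360593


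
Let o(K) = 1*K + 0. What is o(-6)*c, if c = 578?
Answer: -3468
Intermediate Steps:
o(K) = K (o(K) = K + 0 = K)
o(-6)*c = -6*578 = -3468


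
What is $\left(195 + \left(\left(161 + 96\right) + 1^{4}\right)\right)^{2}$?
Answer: $205209$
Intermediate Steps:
$\left(195 + \left(\left(161 + 96\right) + 1^{4}\right)\right)^{2} = \left(195 + \left(257 + 1\right)\right)^{2} = \left(195 + 258\right)^{2} = 453^{2} = 205209$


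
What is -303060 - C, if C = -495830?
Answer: 192770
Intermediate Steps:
-303060 - C = -303060 - 1*(-495830) = -303060 + 495830 = 192770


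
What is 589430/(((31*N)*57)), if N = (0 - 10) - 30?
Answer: -58943/7068 ≈ -8.3394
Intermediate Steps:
N = -40 (N = -10 - 30 = -40)
589430/(((31*N)*57)) = 589430/(((31*(-40))*57)) = 589430/((-1240*57)) = 589430/(-70680) = 589430*(-1/70680) = -58943/7068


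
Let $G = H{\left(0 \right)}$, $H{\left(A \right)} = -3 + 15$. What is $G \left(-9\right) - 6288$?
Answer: $-6396$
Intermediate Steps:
$H{\left(A \right)} = 12$
$G = 12$
$G \left(-9\right) - 6288 = 12 \left(-9\right) - 6288 = -108 - 6288 = -6396$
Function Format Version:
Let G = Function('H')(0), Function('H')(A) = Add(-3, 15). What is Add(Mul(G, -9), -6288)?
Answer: -6396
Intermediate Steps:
Function('H')(A) = 12
G = 12
Add(Mul(G, -9), -6288) = Add(Mul(12, -9), -6288) = Add(-108, -6288) = -6396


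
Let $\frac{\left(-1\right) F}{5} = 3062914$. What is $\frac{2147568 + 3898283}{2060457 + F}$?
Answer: $- \frac{6045851}{13254113} \approx -0.45615$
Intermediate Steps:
$F = -15314570$ ($F = \left(-5\right) 3062914 = -15314570$)
$\frac{2147568 + 3898283}{2060457 + F} = \frac{2147568 + 3898283}{2060457 - 15314570} = \frac{6045851}{-13254113} = 6045851 \left(- \frac{1}{13254113}\right) = - \frac{6045851}{13254113}$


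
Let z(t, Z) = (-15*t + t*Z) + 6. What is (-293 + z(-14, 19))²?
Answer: 117649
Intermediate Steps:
z(t, Z) = 6 - 15*t + Z*t (z(t, Z) = (-15*t + Z*t) + 6 = 6 - 15*t + Z*t)
(-293 + z(-14, 19))² = (-293 + (6 - 15*(-14) + 19*(-14)))² = (-293 + (6 + 210 - 266))² = (-293 - 50)² = (-343)² = 117649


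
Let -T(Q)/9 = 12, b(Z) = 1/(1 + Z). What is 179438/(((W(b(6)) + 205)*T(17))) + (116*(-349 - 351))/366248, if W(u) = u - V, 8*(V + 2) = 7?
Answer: -118173466642/14278040937 ≈ -8.2766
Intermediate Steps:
V = -9/8 (V = -2 + (⅛)*7 = -2 + 7/8 = -9/8 ≈ -1.1250)
T(Q) = -108 (T(Q) = -9*12 = -108)
W(u) = 9/8 + u (W(u) = u - 1*(-9/8) = u + 9/8 = 9/8 + u)
179438/(((W(b(6)) + 205)*T(17))) + (116*(-349 - 351))/366248 = 179438/((((9/8 + 1/(1 + 6)) + 205)*(-108))) + (116*(-349 - 351))/366248 = 179438/((((9/8 + 1/7) + 205)*(-108))) + (116*(-700))*(1/366248) = 179438/((((9/8 + ⅐) + 205)*(-108))) - 81200*1/366248 = 179438/(((71/56 + 205)*(-108))) - 10150/45781 = 179438/(((11551/56)*(-108))) - 10150/45781 = 179438/(-311877/14) - 10150/45781 = 179438*(-14/311877) - 10150/45781 = -2512132/311877 - 10150/45781 = -118173466642/14278040937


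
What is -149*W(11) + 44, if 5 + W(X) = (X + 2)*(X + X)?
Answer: -41825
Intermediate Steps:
W(X) = -5 + 2*X*(2 + X) (W(X) = -5 + (X + 2)*(X + X) = -5 + (2 + X)*(2*X) = -5 + 2*X*(2 + X))
-149*W(11) + 44 = -149*(-5 + 2*11² + 4*11) + 44 = -149*(-5 + 2*121 + 44) + 44 = -149*(-5 + 242 + 44) + 44 = -149*281 + 44 = -41869 + 44 = -41825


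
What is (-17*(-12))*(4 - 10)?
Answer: -1224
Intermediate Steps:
(-17*(-12))*(4 - 10) = 204*(-6) = -1224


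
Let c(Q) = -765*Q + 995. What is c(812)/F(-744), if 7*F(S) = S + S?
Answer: 4341295/1488 ≈ 2917.5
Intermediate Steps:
c(Q) = 995 - 765*Q
F(S) = 2*S/7 (F(S) = (S + S)/7 = (2*S)/7 = 2*S/7)
c(812)/F(-744) = (995 - 765*812)/(((2/7)*(-744))) = (995 - 621180)/(-1488/7) = -620185*(-7/1488) = 4341295/1488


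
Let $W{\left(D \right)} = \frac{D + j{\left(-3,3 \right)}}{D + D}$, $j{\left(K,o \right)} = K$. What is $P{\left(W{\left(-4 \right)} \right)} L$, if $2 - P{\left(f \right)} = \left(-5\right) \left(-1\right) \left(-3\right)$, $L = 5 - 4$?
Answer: $17$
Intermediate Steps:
$W{\left(D \right)} = \frac{-3 + D}{2 D}$ ($W{\left(D \right)} = \frac{D - 3}{D + D} = \frac{-3 + D}{2 D}$)
$L = 1$
$P{\left(f \right)} = 17$ ($P{\left(f \right)} = 2 - \left(-5\right) \left(-1\right) \left(-3\right) = 2 - 5 \left(-3\right) = 2 - -15 = 2 + 15 = 17$)
$P{\left(W{\left(-4 \right)} \right)} L = 17 \cdot 1 = 17$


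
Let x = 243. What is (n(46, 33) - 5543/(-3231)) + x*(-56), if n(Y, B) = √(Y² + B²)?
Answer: -43961905/3231 + √3205 ≈ -13550.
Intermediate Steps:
n(Y, B) = √(B² + Y²)
(n(46, 33) - 5543/(-3231)) + x*(-56) = (√(33² + 46²) - 5543/(-3231)) + 243*(-56) = (√(1089 + 2116) - 5543*(-1/3231)) - 13608 = (√3205 + 5543/3231) - 13608 = (5543/3231 + √3205) - 13608 = -43961905/3231 + √3205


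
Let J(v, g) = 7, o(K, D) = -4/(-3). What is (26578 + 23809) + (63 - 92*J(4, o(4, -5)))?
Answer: 49806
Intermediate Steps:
o(K, D) = 4/3 (o(K, D) = -4*(-1/3) = 4/3)
(26578 + 23809) + (63 - 92*J(4, o(4, -5))) = (26578 + 23809) + (63 - 92*7) = 50387 + (63 - 644) = 50387 - 581 = 49806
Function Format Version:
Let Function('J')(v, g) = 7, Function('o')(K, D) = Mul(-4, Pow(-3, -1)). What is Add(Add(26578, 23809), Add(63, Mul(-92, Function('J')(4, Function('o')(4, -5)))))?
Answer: 49806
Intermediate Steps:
Function('o')(K, D) = Rational(4, 3) (Function('o')(K, D) = Mul(-4, Rational(-1, 3)) = Rational(4, 3))
Add(Add(26578, 23809), Add(63, Mul(-92, Function('J')(4, Function('o')(4, -5))))) = Add(Add(26578, 23809), Add(63, Mul(-92, 7))) = Add(50387, Add(63, -644)) = Add(50387, -581) = 49806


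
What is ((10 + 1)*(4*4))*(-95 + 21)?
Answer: -13024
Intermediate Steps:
((10 + 1)*(4*4))*(-95 + 21) = (11*16)*(-74) = 176*(-74) = -13024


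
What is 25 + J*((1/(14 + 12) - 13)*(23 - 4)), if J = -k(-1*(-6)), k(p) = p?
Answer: 19534/13 ≈ 1502.6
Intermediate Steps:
J = -6 (J = -(-1)*(-6) = -1*6 = -6)
25 + J*((1/(14 + 12) - 13)*(23 - 4)) = 25 - 6*(1/(14 + 12) - 13)*(23 - 4) = 25 - 6*(1/26 - 13)*19 = 25 - (-1011)*19/13 = 25 - 6*(-6403/26) = 25 + 19209/13 = 19534/13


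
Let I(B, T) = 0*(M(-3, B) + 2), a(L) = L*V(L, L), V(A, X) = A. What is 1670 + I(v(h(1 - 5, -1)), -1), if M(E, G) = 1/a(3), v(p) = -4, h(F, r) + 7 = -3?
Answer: 1670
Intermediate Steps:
h(F, r) = -10 (h(F, r) = -7 - 3 = -10)
a(L) = L² (a(L) = L*L = L²)
M(E, G) = ⅑ (M(E, G) = 1/(3²) = 1/9 = ⅑)
I(B, T) = 0 (I(B, T) = 0*(⅑ + 2) = 0*(19/9) = 0)
1670 + I(v(h(1 - 5, -1)), -1) = 1670 + 0 = 1670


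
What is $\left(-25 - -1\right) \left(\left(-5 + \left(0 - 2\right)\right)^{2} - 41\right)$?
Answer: $-192$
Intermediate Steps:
$\left(-25 - -1\right) \left(\left(-5 + \left(0 - 2\right)\right)^{2} - 41\right) = \left(-25 + 1\right) \left(\left(-5 + \left(0 - 2\right)\right)^{2} - 41\right) = - 24 \left(\left(-5 - 2\right)^{2} - 41\right) = - 24 \left(\left(-7\right)^{2} - 41\right) = - 24 \left(49 - 41\right) = \left(-24\right) 8 = -192$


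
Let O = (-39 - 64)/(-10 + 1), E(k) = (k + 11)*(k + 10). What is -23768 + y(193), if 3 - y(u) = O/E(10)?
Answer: -89831803/3780 ≈ -23765.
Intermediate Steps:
E(k) = (10 + k)*(11 + k) (E(k) = (11 + k)*(10 + k) = (10 + k)*(11 + k))
O = 103/9 (O = -103/(-9) = -103*(-⅑) = 103/9 ≈ 11.444)
y(u) = 11237/3780 (y(u) = 3 - 103/(9*(110 + 10² + 21*10)) = 3 - 103/(9*(110 + 100 + 210)) = 3 - 103/(9*420) = 3 - 1*103/3780 = 3 - 103/3780 = 11237/3780)
-23768 + y(193) = -23768 + 11237/3780 = -89831803/3780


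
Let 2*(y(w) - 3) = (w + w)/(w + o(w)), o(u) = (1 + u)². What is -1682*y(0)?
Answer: -5046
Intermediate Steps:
y(w) = 3 + w/(w + (1 + w)²) (y(w) = 3 + ((w + w)/(w + (1 + w)²))/2 = 3 + ((2*w)/(w + (1 + w)²))/2 = 3 + (2*w/(w + (1 + w)²))/2 = 3 + w/(w + (1 + w)²))
-1682*y(0) = -1682*(3*(1 + 0)² + 4*0)/(0 + (1 + 0)²) = -1682*(3*1² + 0)/(0 + 1²) = -1682*(3*1 + 0)/(0 + 1) = -1682*(3 + 0)/1 = -1682*3 = -5046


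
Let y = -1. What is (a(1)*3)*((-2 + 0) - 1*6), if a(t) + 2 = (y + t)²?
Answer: 48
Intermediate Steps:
a(t) = -2 + (-1 + t)²
(a(1)*3)*((-2 + 0) - 1*6) = ((-2 + (-1 + 1)²)*3)*((-2 + 0) - 1*6) = ((-2 + 0²)*3)*(-2 - 6) = ((-2 + 0)*3)*(-8) = -2*3*(-8) = -6*(-8) = 48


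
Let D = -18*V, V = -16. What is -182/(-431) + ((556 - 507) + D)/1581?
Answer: 432989/681411 ≈ 0.63543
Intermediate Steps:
D = 288 (D = -18*(-16) = 288)
-182/(-431) + ((556 - 507) + D)/1581 = -182/(-431) + ((556 - 507) + 288)/1581 = -182*(-1/431) + (49 + 288)*(1/1581) = 182/431 + 337*(1/1581) = 182/431 + 337/1581 = 432989/681411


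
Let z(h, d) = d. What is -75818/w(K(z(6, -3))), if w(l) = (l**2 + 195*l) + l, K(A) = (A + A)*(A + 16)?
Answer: 37909/4602 ≈ 8.2375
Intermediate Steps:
K(A) = 2*A*(16 + A) (K(A) = (2*A)*(16 + A) = 2*A*(16 + A))
w(l) = l**2 + 196*l
-75818/w(K(z(6, -3))) = -75818*(-1/(6*(16 - 3)*(196 + 2*(-3)*(16 - 3)))) = -75818*(-1/(78*(196 + 2*(-3)*13))) = -75818*(-1/(78*(196 - 78))) = -75818/((-78*118)) = -75818/(-9204) = -75818*(-1/9204) = 37909/4602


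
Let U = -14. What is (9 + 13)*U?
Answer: -308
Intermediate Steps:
(9 + 13)*U = (9 + 13)*(-14) = 22*(-14) = -308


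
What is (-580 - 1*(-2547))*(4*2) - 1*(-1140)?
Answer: 16876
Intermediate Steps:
(-580 - 1*(-2547))*(4*2) - 1*(-1140) = (-580 + 2547)*8 + 1140 = 1967*8 + 1140 = 15736 + 1140 = 16876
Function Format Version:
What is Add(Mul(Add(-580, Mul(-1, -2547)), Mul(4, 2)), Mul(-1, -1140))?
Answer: 16876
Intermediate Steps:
Add(Mul(Add(-580, Mul(-1, -2547)), Mul(4, 2)), Mul(-1, -1140)) = Add(Mul(Add(-580, 2547), 8), 1140) = Add(Mul(1967, 8), 1140) = Add(15736, 1140) = 16876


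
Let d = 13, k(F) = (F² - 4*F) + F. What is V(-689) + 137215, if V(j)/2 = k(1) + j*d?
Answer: 119297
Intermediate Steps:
k(F) = F² - 3*F
V(j) = -4 + 26*j (V(j) = 2*(1*(-3 + 1) + j*13) = 2*(1*(-2) + 13*j) = 2*(-2 + 13*j) = -4 + 26*j)
V(-689) + 137215 = (-4 + 26*(-689)) + 137215 = (-4 - 17914) + 137215 = -17918 + 137215 = 119297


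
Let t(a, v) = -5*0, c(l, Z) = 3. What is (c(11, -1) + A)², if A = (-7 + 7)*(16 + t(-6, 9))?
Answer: 9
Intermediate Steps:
t(a, v) = 0
A = 0 (A = (-7 + 7)*(16 + 0) = 0*16 = 0)
(c(11, -1) + A)² = (3 + 0)² = 3² = 9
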